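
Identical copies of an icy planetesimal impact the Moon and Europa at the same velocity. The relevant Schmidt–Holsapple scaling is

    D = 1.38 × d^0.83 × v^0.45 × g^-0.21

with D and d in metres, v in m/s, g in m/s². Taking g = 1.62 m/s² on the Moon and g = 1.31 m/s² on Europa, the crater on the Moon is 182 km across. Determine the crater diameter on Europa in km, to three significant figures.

D ≈ 190 km

All impactor-dependent factors cancel in the ratio, leaving D_Europa/D_Moon = (g_Europa/g_Moon)^-0.21.
(1.31/1.62)^-0.21 = 0.8086^-0.21 = 1.046
D_Europa = 1.046 × 182 km = 190 km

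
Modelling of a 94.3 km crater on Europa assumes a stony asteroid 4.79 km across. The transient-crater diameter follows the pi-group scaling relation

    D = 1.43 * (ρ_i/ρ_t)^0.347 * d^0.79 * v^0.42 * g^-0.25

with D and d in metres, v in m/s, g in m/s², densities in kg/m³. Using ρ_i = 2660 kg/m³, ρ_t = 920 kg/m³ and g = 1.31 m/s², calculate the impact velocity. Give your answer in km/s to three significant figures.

Rearranging for v: v = [D / (1.43 · (2660/920)^0.347 · 4790^0.79 · 1.31^-0.25)]^(1/0.42).
D = 94300 m.
(2660/920)^0.347 = 1.445
4790^0.79 = 808.1
1.31^-0.25 = 0.9347
Denominator = 1.43 × 1.445 × 808.1 × 0.9347 = 1561
D / 1561 = 94300 / 1561 = 60.41
v = 60.41^(1/0.42) = 60.41^2.381 = 17411 m/s

v ≈ 17.4 km/s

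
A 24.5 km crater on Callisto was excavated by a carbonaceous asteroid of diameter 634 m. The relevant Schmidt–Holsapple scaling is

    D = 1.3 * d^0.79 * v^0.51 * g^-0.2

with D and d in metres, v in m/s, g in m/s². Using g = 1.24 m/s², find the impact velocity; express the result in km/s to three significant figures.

v ≈ 12.0 km/s

Rearranging for v: v = [D / (1.3 · 634^0.79 · 1.24^-0.2)]^(1/0.51).
D = 24500 m.
634^0.79 = 163.5
1.24^-0.2 = 0.9579
Denominator = 1.3 × 163.5 × 0.9579 = 203.6
D / 203.6 = 24500 / 203.6 = 120.3
v = 120.3^(1/0.51) = 120.3^1.9608 = 11995 m/s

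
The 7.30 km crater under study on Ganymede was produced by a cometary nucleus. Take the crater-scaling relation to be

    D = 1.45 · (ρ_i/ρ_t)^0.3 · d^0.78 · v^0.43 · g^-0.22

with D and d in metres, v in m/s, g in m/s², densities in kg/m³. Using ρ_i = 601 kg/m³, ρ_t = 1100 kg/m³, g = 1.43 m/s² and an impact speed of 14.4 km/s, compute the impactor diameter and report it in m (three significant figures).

Rearranging for d: d = [D / (1.45 · (601/1100)^0.3 · 14400^0.43 · 1.43^-0.22)]^(1/0.78).
D = 7300 m.
(601/1100)^0.3 = 0.8342
14400^0.43 = 61.39
1.43^-0.22 = 0.9243
Denominator = 1.45 × 0.8342 × 61.39 × 0.9243 = 68.64
D / 68.64 = 7300 / 68.64 = 106.4
d = 106.4^(1/0.78) = 106.4^1.2821 = 397.0 m

d ≈ 397 m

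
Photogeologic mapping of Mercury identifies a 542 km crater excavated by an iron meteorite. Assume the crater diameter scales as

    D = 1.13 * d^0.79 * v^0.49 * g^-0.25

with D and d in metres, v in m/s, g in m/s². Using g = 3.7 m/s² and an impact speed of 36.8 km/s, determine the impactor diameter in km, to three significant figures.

d ≈ 34.6 km

Rearranging for d: d = [D / (1.13 · 36800^0.49 · 3.7^-0.25)]^(1/0.79).
D = 542000 m.
36800^0.49 = 172.7
3.7^-0.25 = 0.7210
Denominator = 1.13 × 172.7 × 0.7210 = 140.7
D / 140.7 = 542000 / 140.7 = 3852
d = 3852^(1/0.79) = 3852^1.2658 = 34575 m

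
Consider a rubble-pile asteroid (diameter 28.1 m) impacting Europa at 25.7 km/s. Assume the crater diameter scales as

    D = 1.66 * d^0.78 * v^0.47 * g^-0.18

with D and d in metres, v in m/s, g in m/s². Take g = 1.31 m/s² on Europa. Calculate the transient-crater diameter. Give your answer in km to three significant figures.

D ≈ 2.52 km

In SI units: v = 25700 m/s.
d^0.78 = 28.1^0.78 = 13.49
v^0.47 = 25700^0.47 = 118.2
g^-0.18 = 1.31^-0.18 = 0.9526
D = 1.66 × 13.49 × 118.2 × 0.9526 = 2521 m
   = 2.521 km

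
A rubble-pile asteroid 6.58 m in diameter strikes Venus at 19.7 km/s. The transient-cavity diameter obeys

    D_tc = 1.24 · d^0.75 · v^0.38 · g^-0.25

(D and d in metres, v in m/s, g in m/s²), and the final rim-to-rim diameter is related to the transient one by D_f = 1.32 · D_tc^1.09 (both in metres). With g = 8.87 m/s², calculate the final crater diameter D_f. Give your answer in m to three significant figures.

D_f ≈ 258 m

v = 19700 m/s.
d^0.75 = 6.58^0.75 = 4.108
v^0.38 = 19700^0.38 = 42.84
g^-0.25 = 8.87^-0.25 = 0.5795
D_tc = 1.24 × 4.108 × 42.84 × 0.5795 = 126.5 m
D_f = 1.32 × (126.5)^1.09 = 258.1 m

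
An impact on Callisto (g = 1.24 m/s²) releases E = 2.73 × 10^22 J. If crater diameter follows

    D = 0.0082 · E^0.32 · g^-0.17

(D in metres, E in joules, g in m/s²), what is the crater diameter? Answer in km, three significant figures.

E^0.32 = (2.73 × 10^22)^0.32 = 1.512 × 10^7
g^-0.17 = 1.24^-0.17 = 0.9641
D = 0.0082 × 1.512 × 10^7 × 0.9641 = 1.195 × 10^5 m
   = 119.5 km

D ≈ 120 km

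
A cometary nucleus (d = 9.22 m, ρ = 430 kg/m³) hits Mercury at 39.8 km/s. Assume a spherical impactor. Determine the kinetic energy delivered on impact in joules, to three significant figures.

v = 39800 m/s.
Mass m = (π/6) ρ d³ = (π/6) × 430 × (9.22)³ = 1.765 × 10^5 kg
E = ½ m v² = 0.5 × 1.765 × 10^5 × (39800)² = 1.398 × 10^14 J

E ≈ 1.40 × 10^14 J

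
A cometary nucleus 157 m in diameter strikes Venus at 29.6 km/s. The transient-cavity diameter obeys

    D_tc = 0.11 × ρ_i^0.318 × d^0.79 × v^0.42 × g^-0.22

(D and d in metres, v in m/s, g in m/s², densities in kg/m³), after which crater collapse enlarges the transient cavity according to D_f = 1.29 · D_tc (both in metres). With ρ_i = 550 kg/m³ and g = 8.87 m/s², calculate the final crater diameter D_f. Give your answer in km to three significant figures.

v = 29600 m/s.
ρ_i^0.318 = 550^0.318 = 7.438
d^0.79 = 157^0.79 = 54.30
v^0.42 = 29600^0.42 = 75.50
g^-0.22 = 8.87^-0.22 = 0.6187
D_tc = 0.11 × 7.438 × 54.30 × 75.50 × 0.6187 = 2075 m
D_f = 1.29 × 2075 = 2677 m
     = 2.677 km

D_f ≈ 2.68 km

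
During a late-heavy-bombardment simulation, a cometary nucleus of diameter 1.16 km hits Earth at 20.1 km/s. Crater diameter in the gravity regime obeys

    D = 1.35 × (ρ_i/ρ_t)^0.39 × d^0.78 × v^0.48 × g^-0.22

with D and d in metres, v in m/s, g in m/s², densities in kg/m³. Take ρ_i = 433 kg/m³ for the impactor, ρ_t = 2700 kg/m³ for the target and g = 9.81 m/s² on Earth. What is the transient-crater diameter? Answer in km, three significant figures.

In SI units: d = 1160 m, v = 20100 m/s.
(ρ_i/ρ_t)^0.39 = (433/2700)^0.39 = 0.4898
d^0.78 = 1160^0.78 = 245.6
v^0.48 = 20100^0.48 = 116.3
g^-0.22 = 9.81^-0.22 = 0.6051
D = 1.35 × 0.4898 × 245.6 × 116.3 × 0.6051 = 11428 m
   = 11.43 km

D ≈ 11.4 km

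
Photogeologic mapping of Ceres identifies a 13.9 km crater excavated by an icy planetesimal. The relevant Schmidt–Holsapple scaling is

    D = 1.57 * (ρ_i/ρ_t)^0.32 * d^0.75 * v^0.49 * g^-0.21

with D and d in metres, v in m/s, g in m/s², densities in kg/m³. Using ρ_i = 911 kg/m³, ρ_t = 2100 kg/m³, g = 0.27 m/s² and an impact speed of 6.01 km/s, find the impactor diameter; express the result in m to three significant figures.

d ≈ 616 m

Rearranging for d: d = [D / (1.57 · (911/2100)^0.32 · 6010^0.49 · 0.27^-0.21)]^(1/0.75).
D = 13900 m.
(911/2100)^0.32 = 0.7655
6010^0.49 = 71.06
0.27^-0.21 = 1.316
Denominator = 1.57 × 0.7655 × 71.06 × 1.316 = 112.4
D / 112.4 = 13900 / 112.4 = 123.7
d = 123.7^(1/0.75) = 123.7^1.3333 = 616.2 m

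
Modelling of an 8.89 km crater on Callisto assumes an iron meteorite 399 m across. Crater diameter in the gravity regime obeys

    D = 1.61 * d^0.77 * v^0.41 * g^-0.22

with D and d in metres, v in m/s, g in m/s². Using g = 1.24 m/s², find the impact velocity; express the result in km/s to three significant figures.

v ≈ 19.6 km/s

Rearranging for v: v = [D / (1.61 · 399^0.77 · 1.24^-0.22)]^(1/0.41).
D = 8890 m.
399^0.77 = 100.6
1.24^-0.22 = 0.9538
Denominator = 1.61 × 100.6 × 0.9538 = 154.5
D / 154.5 = 8890 / 154.5 = 57.54
v = 57.54^(1/0.41) = 57.54^2.439 = 19614 m/s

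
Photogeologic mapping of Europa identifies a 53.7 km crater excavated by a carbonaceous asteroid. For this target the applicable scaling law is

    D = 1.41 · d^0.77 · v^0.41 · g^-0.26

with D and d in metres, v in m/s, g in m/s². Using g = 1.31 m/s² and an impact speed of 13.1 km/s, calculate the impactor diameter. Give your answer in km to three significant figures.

Rearranging for d: d = [D / (1.41 · 13100^0.41 · 1.31^-0.26)]^(1/0.77).
D = 53700 m.
13100^0.41 = 48.76
1.31^-0.26 = 0.9322
Denominator = 1.41 × 48.76 × 0.9322 = 64.09
D / 64.09 = 53700 / 64.09 = 837.9
d = 837.9^(1/0.77) = 837.9^1.2987 = 6257 m

d ≈ 6.26 km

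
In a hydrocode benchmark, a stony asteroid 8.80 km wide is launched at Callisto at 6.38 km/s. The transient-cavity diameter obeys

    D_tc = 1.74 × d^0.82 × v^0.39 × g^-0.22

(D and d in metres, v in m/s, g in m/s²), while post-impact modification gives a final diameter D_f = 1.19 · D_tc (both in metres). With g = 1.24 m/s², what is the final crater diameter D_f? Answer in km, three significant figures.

In SI: d = 8800 m, v = 6380 m/s.
d^0.82 = 8800^0.82 = 1716
v^0.39 = 6380^0.39 = 30.47
g^-0.22 = 1.24^-0.22 = 0.9538
D_tc = 1.74 × 1716 × 30.47 × 0.9538 = 86780 m
D_f = 1.19 × 86780 = 1.033 × 10^5 m
     = 103.3 km

D_f ≈ 103 km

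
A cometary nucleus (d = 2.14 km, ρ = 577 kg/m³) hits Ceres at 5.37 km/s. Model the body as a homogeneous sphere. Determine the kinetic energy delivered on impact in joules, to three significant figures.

E ≈ 4.27 × 10^19 J

d = 2140 m; v = 5370 m/s.
Mass m = (π/6) ρ d³ = (π/6) × 577 × (2140)³ = 2.961 × 10^12 kg
E = ½ m v² = 0.5 × 2.961 × 10^12 × (5370)² = 4.269 × 10^19 J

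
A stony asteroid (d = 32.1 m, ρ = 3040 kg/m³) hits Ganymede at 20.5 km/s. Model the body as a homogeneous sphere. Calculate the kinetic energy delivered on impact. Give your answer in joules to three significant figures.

E ≈ 1.11 × 10^16 J

v = 20500 m/s.
Mass m = (π/6) ρ d³ = (π/6) × 3040 × (32.1)³ = 5.265 × 10^7 kg
E = ½ m v² = 0.5 × 5.265 × 10^7 × (20500)² = 1.106 × 10^16 J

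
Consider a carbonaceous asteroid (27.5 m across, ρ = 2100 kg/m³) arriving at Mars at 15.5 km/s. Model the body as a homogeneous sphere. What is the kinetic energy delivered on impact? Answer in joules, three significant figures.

v = 15500 m/s.
Mass m = (π/6) ρ d³ = (π/6) × 2100 × (27.5)³ = 2.287 × 10^7 kg
E = ½ m v² = 0.5 × 2.287 × 10^7 × (15500)² = 2.747 × 10^15 J

E ≈ 2.75 × 10^15 J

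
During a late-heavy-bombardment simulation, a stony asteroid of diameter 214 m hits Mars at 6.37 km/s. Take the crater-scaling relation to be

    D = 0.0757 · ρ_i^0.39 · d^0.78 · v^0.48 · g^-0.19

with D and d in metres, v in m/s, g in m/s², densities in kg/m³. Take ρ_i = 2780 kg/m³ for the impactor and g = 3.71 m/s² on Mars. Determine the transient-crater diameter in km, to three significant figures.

D ≈ 5.73 km

In SI units: v = 6370 m/s.
ρ_i^0.39 = 2780^0.39 = 22.04
d^0.78 = 214^0.78 = 65.72
v^0.48 = 6370^0.48 = 66.99
g^-0.19 = 3.71^-0.19 = 0.7795
D = 0.0757 × 22.04 × 65.72 × 66.99 × 0.7795 = 5726 m
   = 5.726 km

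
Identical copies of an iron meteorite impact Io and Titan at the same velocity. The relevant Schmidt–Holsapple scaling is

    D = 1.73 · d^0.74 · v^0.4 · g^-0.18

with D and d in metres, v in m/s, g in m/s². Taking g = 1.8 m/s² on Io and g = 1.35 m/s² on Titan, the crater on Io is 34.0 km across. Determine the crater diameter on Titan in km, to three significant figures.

D ≈ 35.8 km

All impactor-dependent factors cancel in the ratio, leaving D_Titan/D_Io = (g_Titan/g_Io)^-0.18.
(1.35/1.8)^-0.18 = 0.7500^-0.18 = 1.053
D_Titan = 1.053 × 34.0 km = 35.8 km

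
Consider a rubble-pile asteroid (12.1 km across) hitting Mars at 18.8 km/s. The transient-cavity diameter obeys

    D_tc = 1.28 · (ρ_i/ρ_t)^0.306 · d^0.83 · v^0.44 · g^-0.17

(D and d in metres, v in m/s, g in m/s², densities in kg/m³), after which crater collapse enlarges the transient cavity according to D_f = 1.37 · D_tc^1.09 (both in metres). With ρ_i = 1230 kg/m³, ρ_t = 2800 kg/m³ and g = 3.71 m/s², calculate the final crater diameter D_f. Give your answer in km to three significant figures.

D_f ≈ 592 km

In SI: d = 12100 m, v = 18800 m/s.
(ρ_i/ρ_t)^0.306 = (1230/2800)^0.306 = 0.7775
d^0.83 = 12100^0.83 = 2447
v^0.44 = 18800^0.44 = 75.97
g^-0.17 = 3.71^-0.17 = 0.8002
D_tc = 1.28 × 0.7775 × 2447 × 75.97 × 0.8002 = 1.480 × 10^5 m
D_f = 1.37 × (1.480 × 10^5)^1.09 = 5.920 × 10^5 m
     = 592.0 km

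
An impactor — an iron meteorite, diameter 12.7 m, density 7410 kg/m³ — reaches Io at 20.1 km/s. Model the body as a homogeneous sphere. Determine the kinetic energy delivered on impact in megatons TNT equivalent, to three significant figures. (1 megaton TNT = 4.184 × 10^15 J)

v = 20100 m/s.
Mass m = (π/6) ρ d³ = (π/6) × 7410 × (12.7)³ = 7.947 × 10^6 kg
E = ½ m v² = 0.5 × 7.947 × 10^6 × (20100)² = 1.605 × 10^15 J
   = 1.605 × 10^15 / 4.184×10^15 = 0.3836 Mt

E ≈ 0.384 Mt TNT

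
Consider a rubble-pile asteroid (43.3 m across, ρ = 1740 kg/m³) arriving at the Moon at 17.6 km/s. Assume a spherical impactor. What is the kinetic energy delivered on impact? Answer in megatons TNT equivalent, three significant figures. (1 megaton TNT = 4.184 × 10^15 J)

v = 17600 m/s.
Mass m = (π/6) ρ d³ = (π/6) × 1740 × (43.3)³ = 7.396 × 10^7 kg
E = ½ m v² = 0.5 × 7.396 × 10^7 × (17600)² = 1.145 × 10^16 J
   = 1.145 × 10^16 / 4.184×10^15 = 2.737 Mt

E ≈ 2.74 Mt TNT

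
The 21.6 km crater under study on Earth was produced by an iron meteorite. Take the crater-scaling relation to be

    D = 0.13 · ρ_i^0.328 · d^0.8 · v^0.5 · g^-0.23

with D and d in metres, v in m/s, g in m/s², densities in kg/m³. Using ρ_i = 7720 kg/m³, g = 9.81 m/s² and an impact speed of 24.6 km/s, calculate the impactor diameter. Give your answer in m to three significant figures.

Rearranging for d: d = [D / (0.13 · 7720^0.328 · 24600^0.5 · 9.81^-0.23)]^(1/0.8).
D = 21600 m.
7720^0.328 = 18.84
24600^0.5 = 156.8
9.81^-0.23 = 0.5914
Denominator = 0.13 × 18.84 × 156.8 × 0.5914 = 227.1
D / 227.1 = 21600 / 227.1 = 95.11
d = 95.11^(1/0.8) = 95.11^1.25 = 297.0 m

d ≈ 297 m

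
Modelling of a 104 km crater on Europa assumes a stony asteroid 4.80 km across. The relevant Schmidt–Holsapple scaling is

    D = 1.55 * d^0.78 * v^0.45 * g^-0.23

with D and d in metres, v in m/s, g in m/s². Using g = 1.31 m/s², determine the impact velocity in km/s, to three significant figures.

v ≈ 25.4 km/s

Rearranging for v: v = [D / (1.55 · 4800^0.78 · 1.31^-0.23)]^(1/0.45).
D = 104000 m.
4800^0.78 = 743.6
1.31^-0.23 = 0.9398
Denominator = 1.55 × 743.6 × 0.9398 = 1083
D / 1083 = 104000 / 1083 = 96.03
v = 96.03^(1/0.45) = 96.03^2.2222 = 25428 m/s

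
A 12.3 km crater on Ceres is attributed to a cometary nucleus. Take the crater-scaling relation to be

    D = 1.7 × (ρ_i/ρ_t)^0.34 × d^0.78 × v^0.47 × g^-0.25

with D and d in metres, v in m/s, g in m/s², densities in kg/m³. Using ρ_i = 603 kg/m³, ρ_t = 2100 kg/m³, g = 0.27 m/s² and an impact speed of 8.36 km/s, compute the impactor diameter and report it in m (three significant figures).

d ≈ 435 m

Rearranging for d: d = [D / (1.7 · (603/2100)^0.34 · 8360^0.47 · 0.27^-0.25)]^(1/0.78).
D = 12300 m.
(603/2100)^0.34 = 0.6543
8360^0.47 = 69.73
0.27^-0.25 = 1.387
Denominator = 1.7 × 0.6543 × 69.73 × 1.387 = 107.6
D / 107.6 = 12300 / 107.6 = 114.3
d = 114.3^(1/0.78) = 114.3^1.2821 = 435.1 m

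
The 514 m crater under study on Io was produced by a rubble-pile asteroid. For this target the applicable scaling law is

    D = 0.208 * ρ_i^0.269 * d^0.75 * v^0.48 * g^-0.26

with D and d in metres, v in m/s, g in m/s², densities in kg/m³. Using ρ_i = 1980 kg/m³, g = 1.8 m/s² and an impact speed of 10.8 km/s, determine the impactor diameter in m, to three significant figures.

d ≈ 7.06 m

Rearranging for d: d = [D / (0.208 · 1980^0.269 · 10800^0.48 · 1.8^-0.26)]^(1/0.75).
1980^0.269 = 7.706
10800^0.48 = 86.31
1.8^-0.26 = 0.8583
Denominator = 0.208 × 7.706 × 86.31 × 0.8583 = 118.7
D / 118.7 = 514 / 118.7 = 4.330
d = 4.330^(1/0.75) = 4.330^1.3333 = 7.057 m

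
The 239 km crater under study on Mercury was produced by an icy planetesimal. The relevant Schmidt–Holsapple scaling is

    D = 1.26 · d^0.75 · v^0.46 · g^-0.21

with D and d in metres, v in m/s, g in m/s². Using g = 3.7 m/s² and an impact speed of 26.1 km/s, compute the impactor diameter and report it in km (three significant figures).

Rearranging for d: d = [D / (1.26 · 26100^0.46 · 3.7^-0.21)]^(1/0.75).
D = 239000 m.
26100^0.46 = 107.6
3.7^-0.21 = 0.7598
Denominator = 1.26 × 107.6 × 0.7598 = 103.0
D / 103.0 = 239000 / 103.0 = 2320
d = 2320^(1/0.75) = 2320^1.3333 = 30705 m

d ≈ 30.7 km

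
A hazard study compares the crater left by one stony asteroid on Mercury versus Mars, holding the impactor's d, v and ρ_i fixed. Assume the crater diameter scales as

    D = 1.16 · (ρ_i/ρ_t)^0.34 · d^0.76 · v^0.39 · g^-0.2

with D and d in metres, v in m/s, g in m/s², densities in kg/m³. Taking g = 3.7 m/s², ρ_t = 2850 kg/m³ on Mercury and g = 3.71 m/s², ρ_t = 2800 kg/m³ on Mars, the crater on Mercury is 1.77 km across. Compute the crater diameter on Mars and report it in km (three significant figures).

D ≈ 1.78 km

The impactor-only factors (d, v, ρ_i) cancel in the ratio, leaving D_Mars/D_Mercury = (g_Mars/g_Mercury)^-0.2 · (ρ_t,Mercury/ρ_t,Mars)^0.34.
(3.71/3.7)^-0.2 = 1.003^-0.2 = 0.9994
(2850/2800)^0.34 = 1.018^0.34 = 1.006
Ratio = 0.9994 × 1.006 = 1.005
D_Mars = 1.005 × 1.77 km = 1.78 km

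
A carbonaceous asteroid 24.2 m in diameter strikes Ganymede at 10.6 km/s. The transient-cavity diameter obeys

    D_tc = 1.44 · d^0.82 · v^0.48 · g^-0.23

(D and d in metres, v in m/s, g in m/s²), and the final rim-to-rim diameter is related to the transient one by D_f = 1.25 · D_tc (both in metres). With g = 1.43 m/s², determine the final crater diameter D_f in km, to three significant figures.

v = 10600 m/s.
d^0.82 = 24.2^0.82 = 13.64
v^0.48 = 10600^0.48 = 85.54
g^-0.23 = 1.43^-0.23 = 0.9210
D_tc = 1.44 × 13.64 × 85.54 × 0.9210 = 1547 m
D_f = 1.25 × 1547 = 1934 m
     = 1.934 km

D_f ≈ 1.93 km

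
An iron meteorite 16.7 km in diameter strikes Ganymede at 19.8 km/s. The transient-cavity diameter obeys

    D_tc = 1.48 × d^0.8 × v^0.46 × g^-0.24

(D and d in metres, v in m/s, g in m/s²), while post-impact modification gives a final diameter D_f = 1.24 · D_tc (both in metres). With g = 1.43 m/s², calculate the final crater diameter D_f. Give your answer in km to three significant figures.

In SI: d = 16700 m, v = 19800 m/s.
d^0.8 = 16700^0.8 = 2389
v^0.46 = 19800^0.46 = 94.73
g^-0.24 = 1.43^-0.24 = 0.9177
D_tc = 1.48 × 2389 × 94.73 × 0.9177 = 3.074 × 10^5 m
D_f = 1.24 × 3.074 × 10^5 = 3.812 × 10^5 m
     = 381.2 km

D_f ≈ 381 km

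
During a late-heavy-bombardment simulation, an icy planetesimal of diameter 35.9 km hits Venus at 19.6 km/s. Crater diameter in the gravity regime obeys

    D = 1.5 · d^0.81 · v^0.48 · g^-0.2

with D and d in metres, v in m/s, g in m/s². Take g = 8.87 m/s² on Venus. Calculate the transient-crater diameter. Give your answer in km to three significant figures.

D ≈ 545 km

In SI units: d = 35900 m, v = 19600 m/s.
d^0.81 = 35900^0.81 = 4894
v^0.48 = 19600^0.48 = 114.9
g^-0.2 = 8.87^-0.2 = 0.6463
D = 1.5 × 4894 × 114.9 × 0.6463 = 5.451 × 10^5 m
   = 545.1 km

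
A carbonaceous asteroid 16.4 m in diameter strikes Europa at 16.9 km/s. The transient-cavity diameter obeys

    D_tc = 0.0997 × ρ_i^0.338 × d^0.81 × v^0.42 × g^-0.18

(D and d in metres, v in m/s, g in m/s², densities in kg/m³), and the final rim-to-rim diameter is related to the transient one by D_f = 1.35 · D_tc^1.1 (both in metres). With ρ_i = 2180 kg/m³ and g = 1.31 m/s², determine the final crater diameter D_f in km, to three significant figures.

v = 16900 m/s.
ρ_i^0.338 = 2180^0.338 = 13.44
d^0.81 = 16.4^0.81 = 9.639
v^0.42 = 16900^0.42 = 59.66
g^-0.18 = 1.31^-0.18 = 0.9526
D_tc = 0.0997 × 13.44 × 9.639 × 59.66 × 0.9526 = 734.0 m
D_f = 1.35 × (734.0)^1.1 = 1917 m
     = 1.917 km

D_f ≈ 1.92 km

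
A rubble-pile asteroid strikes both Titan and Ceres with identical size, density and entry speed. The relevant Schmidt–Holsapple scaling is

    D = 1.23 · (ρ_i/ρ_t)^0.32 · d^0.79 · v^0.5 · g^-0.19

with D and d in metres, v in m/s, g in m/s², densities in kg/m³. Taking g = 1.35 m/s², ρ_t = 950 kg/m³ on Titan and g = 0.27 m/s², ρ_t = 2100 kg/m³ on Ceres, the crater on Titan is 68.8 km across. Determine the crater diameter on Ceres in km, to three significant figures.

The impactor-only factors (d, v, ρ_i) cancel in the ratio, leaving D_Ceres/D_Titan = (g_Ceres/g_Titan)^-0.19 · (ρ_t,Titan/ρ_t,Ceres)^0.32.
(0.27/1.35)^-0.19 = 0.2000^-0.19 = 1.358
(950/2100)^0.32 = 0.4524^0.32 = 0.7758
Ratio = 1.358 × 0.7758 = 1.054
D_Ceres = 1.054 × 68.8 km = 72.5 km

D ≈ 72.5 km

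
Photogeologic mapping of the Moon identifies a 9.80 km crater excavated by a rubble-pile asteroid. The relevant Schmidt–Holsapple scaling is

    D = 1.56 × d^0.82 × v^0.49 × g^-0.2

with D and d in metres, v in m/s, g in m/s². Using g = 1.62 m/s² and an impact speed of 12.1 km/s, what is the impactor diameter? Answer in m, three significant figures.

d ≈ 175 m

Rearranging for d: d = [D / (1.56 · 12100^0.49 · 1.62^-0.2)]^(1/0.82).
D = 9800 m.
12100^0.49 = 100.1
1.62^-0.2 = 0.9080
Denominator = 1.56 × 100.1 × 0.9080 = 141.8
D / 141.8 = 9800 / 141.8 = 69.11
d = 69.11^(1/0.82) = 69.11^1.2195 = 175.1 m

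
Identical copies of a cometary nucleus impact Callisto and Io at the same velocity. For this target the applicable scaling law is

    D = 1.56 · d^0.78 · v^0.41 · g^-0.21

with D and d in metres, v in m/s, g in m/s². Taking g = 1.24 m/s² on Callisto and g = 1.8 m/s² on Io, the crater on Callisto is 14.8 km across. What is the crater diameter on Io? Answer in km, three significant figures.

All impactor-dependent factors cancel in the ratio, leaving D_Io/D_Callisto = (g_Io/g_Callisto)^-0.21.
(1.8/1.24)^-0.21 = 1.452^-0.21 = 0.9247
D_Io = 0.9247 × 14.8 km = 13.7 km

D ≈ 13.7 km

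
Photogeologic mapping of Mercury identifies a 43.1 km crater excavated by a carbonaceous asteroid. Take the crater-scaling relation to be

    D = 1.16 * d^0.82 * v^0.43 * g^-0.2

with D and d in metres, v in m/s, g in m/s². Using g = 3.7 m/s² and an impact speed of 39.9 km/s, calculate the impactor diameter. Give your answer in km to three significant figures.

Rearranging for d: d = [D / (1.16 · 39900^0.43 · 3.7^-0.2)]^(1/0.82).
D = 43100 m.
39900^0.43 = 95.15
3.7^-0.2 = 0.7698
Denominator = 1.16 × 95.15 × 0.7698 = 84.97
D / 84.97 = 43100 / 84.97 = 507.2
d = 507.2^(1/0.82) = 507.2^1.2195 = 1991 m

d ≈ 1.99 km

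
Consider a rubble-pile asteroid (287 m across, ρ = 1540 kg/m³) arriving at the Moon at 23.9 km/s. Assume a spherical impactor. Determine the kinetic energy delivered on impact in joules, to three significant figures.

v = 23900 m/s.
Mass m = (π/6) ρ d³ = (π/6) × 1540 × (287)³ = 1.906 × 10^10 kg
E = ½ m v² = 0.5 × 1.906 × 10^10 × (23900)² = 5.444 × 10^18 J

E ≈ 5.44 × 10^18 J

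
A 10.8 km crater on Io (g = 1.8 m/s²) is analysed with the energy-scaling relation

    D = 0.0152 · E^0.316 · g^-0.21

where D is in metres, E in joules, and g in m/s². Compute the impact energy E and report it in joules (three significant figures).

E ≈ 4.87 × 10^18 J

Rearranging: E = [D / (0.0152 · g^-0.21)]^(1/0.316).
D = 10800 m.
g^-0.21 = 1.8^-0.21 = 0.8839
D / (0.0152 × 0.8839) = 10800 / (0.01344) = 8.036 × 10^5
E = (8.036 × 10^5)^3.1646 = 4.865 × 10^18 J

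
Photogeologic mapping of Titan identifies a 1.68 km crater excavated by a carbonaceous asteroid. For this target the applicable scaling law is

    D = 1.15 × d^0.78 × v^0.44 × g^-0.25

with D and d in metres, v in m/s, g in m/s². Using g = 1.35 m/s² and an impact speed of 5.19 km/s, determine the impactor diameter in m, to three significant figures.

d ≈ 101 m

Rearranging for d: d = [D / (1.15 · 5190^0.44 · 1.35^-0.25)]^(1/0.78).
D = 1680 m.
5190^0.44 = 43.12
1.35^-0.25 = 0.9277
Denominator = 1.15 × 43.12 × 0.9277 = 46.00
D / 46.00 = 1680 / 46.00 = 36.52
d = 36.52^(1/0.78) = 36.52^1.2821 = 100.8 m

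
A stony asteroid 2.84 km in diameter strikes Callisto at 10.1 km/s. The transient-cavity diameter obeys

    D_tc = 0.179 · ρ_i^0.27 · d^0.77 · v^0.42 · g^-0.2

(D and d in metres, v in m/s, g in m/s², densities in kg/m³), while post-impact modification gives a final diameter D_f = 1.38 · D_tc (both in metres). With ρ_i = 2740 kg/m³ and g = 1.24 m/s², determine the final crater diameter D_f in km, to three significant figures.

D_f ≈ 44.0 km

In SI: d = 2840 m, v = 10100 m/s.
ρ_i^0.27 = 2740^0.27 = 8.476
d^0.77 = 2840^0.77 = 456.1
v^0.42 = 10100^0.42 = 48.06
g^-0.2 = 1.24^-0.2 = 0.9579
D_tc = 0.179 × 8.476 × 456.1 × 48.06 × 0.9579 = 31860 m
D_f = 1.38 × 31860 = 43967 m
     = 43.97 km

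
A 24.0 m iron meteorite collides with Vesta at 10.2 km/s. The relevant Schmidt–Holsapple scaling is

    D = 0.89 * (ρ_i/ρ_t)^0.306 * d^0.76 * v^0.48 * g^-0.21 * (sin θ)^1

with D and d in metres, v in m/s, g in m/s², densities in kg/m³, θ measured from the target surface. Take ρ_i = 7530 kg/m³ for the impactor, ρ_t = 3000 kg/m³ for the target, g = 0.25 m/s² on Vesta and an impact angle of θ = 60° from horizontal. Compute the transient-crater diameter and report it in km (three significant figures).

In SI units: v = 10200 m/s.
(ρ_i/ρ_t)^0.306 = (7530/3000)^0.306 = 1.325
d^0.76 = 24^0.76 = 11.19
v^0.48 = 10200^0.48 = 83.97
g^-0.21 = 0.25^-0.21 = 1.338
(sin 60°)^1 = 0.8660^1 = 0.8660
D = 0.89 × 1.325 × 11.19 × 83.97 × 1.338 × 0.8660 = 1284 m
   = 1.284 km

D ≈ 1.28 km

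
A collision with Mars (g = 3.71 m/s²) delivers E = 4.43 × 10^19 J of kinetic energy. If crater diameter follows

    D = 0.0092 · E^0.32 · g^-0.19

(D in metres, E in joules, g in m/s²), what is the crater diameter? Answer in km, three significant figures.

D ≈ 13.9 km

E^0.32 = (4.43 × 10^19)^0.32 = 1.936 × 10^6
g^-0.19 = 3.71^-0.19 = 0.7795
D = 0.0092 × 1.936 × 10^6 × 0.7795 = 13884 m
   = 13.88 km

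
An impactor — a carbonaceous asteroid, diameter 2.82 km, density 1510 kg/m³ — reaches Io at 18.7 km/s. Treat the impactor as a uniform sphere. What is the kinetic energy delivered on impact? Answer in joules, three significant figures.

E ≈ 3.10 × 10^21 J

d = 2820 m; v = 18700 m/s.
Mass m = (π/6) ρ d³ = (π/6) × 1510 × (2820)³ = 1.773 × 10^13 kg
E = ½ m v² = 0.5 × 1.773 × 10^13 × (18700)² = 3.100 × 10^21 J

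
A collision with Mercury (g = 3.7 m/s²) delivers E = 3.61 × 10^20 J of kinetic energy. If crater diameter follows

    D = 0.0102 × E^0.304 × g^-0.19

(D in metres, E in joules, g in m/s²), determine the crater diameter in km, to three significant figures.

E^0.304 = (3.61 × 10^20)^0.304 = 1.776 × 10^6
g^-0.19 = 3.7^-0.19 = 0.7799
D = 0.0102 × 1.776 × 10^6 × 0.7799 = 14128 m
   = 14.13 km

D ≈ 14.1 km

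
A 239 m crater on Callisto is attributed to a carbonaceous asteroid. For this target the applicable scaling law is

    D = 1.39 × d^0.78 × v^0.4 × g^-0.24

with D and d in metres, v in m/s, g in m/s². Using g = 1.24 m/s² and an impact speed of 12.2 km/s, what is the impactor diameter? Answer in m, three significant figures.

Rearranging for d: d = [D / (1.39 · 12200^0.4 · 1.24^-0.24)]^(1/0.78).
12200^0.4 = 43.11
1.24^-0.24 = 0.9497
Denominator = 1.39 × 43.11 × 0.9497 = 56.91
D / 56.91 = 239 / 56.91 = 4.200
d = 4.200^(1/0.78) = 4.200^1.2821 = 6.296 m

d ≈ 6.30 m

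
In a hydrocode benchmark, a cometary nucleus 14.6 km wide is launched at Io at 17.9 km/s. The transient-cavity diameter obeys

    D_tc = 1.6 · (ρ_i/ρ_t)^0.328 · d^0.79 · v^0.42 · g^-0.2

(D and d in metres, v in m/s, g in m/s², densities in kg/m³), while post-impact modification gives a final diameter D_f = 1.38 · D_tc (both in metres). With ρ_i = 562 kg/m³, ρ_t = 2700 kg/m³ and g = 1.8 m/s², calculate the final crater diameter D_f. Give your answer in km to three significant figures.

D_f ≈ 140 km

In SI: d = 14600 m, v = 17900 m/s.
(ρ_i/ρ_t)^0.328 = (562/2700)^0.328 = 0.5976
d^0.79 = 14600^0.79 = 1949
v^0.42 = 17900^0.42 = 61.12
g^-0.2 = 1.8^-0.2 = 0.8891
D_tc = 1.6 × 0.5976 × 1949 × 61.12 × 0.8891 = 1.013 × 10^5 m
D_f = 1.38 × 1.013 × 10^5 = 1.398 × 10^5 m
     = 139.8 km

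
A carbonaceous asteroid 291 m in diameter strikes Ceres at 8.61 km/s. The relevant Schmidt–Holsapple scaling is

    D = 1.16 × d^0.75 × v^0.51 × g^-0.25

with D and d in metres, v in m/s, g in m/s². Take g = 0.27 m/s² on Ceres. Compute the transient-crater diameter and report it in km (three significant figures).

In SI units: v = 8610 m/s.
d^0.75 = 291^0.75 = 70.46
v^0.51 = 8610^0.51 = 101.6
g^-0.25 = 0.27^-0.25 = 1.387
D = 1.16 × 70.46 × 101.6 × 1.387 = 11518 m
   = 11.52 km

D ≈ 11.5 km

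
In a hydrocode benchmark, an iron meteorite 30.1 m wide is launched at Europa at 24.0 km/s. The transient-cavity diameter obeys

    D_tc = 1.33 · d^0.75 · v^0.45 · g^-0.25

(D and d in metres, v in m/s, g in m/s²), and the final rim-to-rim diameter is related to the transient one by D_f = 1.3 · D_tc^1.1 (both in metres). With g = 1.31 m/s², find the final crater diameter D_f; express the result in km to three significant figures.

v = 24000 m/s.
d^0.75 = 30.1^0.75 = 12.85
v^0.45 = 24000^0.45 = 93.56
g^-0.25 = 1.31^-0.25 = 0.9347
D_tc = 1.33 × 12.85 × 93.56 × 0.9347 = 1495 m
D_f = 1.3 × (1495)^1.1 = 4037 m
     = 4.037 km

D_f ≈ 4.04 km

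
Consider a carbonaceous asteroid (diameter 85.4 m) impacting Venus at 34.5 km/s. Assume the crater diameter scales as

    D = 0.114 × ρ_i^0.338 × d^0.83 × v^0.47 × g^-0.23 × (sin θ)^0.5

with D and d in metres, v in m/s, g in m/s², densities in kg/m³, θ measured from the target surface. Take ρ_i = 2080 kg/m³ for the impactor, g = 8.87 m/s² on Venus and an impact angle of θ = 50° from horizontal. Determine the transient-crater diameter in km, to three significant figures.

D ≈ 4.35 km

In SI units: v = 34500 m/s.
ρ_i^0.338 = 2080^0.338 = 13.23
d^0.83 = 85.4^0.83 = 40.10
v^0.47 = 34500^0.47 = 135.8
g^-0.23 = 8.87^-0.23 = 0.6053
(sin 50°)^0.5 = 0.7660^0.5 = 0.8752
D = 0.114 × 13.23 × 40.10 × 135.8 × 0.6053 × 0.8752 = 4351 m
   = 4.351 km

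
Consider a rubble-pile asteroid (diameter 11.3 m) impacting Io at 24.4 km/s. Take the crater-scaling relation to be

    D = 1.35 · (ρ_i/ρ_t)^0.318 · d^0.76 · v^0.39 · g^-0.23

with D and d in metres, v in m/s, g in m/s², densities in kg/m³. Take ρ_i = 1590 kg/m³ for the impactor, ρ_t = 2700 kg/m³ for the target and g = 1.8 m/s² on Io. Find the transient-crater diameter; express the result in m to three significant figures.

In SI units: v = 24400 m/s.
(ρ_i/ρ_t)^0.318 = (1590/2700)^0.318 = 0.8450
d^0.76 = 11.3^0.76 = 6.315
v^0.39 = 24400^0.39 = 51.41
g^-0.23 = 1.8^-0.23 = 0.8735
D = 1.35 × 0.8450 × 6.315 × 51.41 × 0.8735 = 323.5 m

D ≈ 324 m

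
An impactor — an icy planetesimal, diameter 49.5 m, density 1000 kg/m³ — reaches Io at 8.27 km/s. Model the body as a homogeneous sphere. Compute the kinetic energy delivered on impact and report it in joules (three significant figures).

E ≈ 2.17 × 10^15 J

v = 8270 m/s.
Mass m = (π/6) ρ d³ = (π/6) × 1000 × (49.5)³ = 6.351 × 10^7 kg
E = ½ m v² = 0.5 × 6.351 × 10^7 × (8270)² = 2.172 × 10^15 J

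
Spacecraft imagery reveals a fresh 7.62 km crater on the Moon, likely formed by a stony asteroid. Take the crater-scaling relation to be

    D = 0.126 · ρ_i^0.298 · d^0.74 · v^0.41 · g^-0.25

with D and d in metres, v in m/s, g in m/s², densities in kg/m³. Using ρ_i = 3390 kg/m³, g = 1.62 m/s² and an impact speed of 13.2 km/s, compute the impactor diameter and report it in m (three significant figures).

Rearranging for d: d = [D / (0.126 · 3390^0.298 · 13200^0.41 · 1.62^-0.25)]^(1/0.74).
D = 7620 m.
3390^0.298 = 11.27
13200^0.41 = 48.91
1.62^-0.25 = 0.8864
Denominator = 0.126 × 11.27 × 48.91 × 0.8864 = 61.56
D / 61.56 = 7620 / 61.56 = 123.8
d = 123.8^(1/0.74) = 123.8^1.3514 = 673.1 m

d ≈ 673 m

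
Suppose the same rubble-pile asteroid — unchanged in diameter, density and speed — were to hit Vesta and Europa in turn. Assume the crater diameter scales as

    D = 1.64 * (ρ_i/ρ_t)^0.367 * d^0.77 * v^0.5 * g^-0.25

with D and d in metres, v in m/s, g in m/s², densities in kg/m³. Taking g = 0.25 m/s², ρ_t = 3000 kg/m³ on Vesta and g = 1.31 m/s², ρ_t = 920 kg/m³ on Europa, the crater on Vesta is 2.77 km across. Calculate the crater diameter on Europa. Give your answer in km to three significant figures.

The impactor-only factors (d, v, ρ_i) cancel in the ratio, leaving D_Europa/D_Vesta = (g_Europa/g_Vesta)^-0.25 · (ρ_t,Vesta/ρ_t,Europa)^0.367.
(1.31/0.25)^-0.25 = 5.240^-0.25 = 0.6609
(3000/920)^0.367 = 3.261^0.367 = 1.543
Ratio = 0.6609 × 1.543 = 1.020
D_Europa = 1.020 × 2.77 km = 2.83 km

D ≈ 2.83 km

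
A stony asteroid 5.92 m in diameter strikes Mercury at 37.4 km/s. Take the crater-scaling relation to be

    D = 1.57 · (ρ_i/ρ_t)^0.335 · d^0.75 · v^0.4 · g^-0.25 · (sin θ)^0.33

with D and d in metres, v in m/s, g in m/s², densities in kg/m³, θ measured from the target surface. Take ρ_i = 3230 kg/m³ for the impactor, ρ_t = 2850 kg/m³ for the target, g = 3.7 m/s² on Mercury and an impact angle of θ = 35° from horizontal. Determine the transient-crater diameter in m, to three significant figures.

D ≈ 252 m

In SI units: v = 37400 m/s.
(ρ_i/ρ_t)^0.335 = (3230/2850)^0.335 = 1.043
d^0.75 = 5.92^0.75 = 3.795
v^0.4 = 37400^0.4 = 67.48
g^-0.25 = 3.7^-0.25 = 0.7210
(sin 35°)^0.33 = 0.5736^0.33 = 0.8324
D = 1.57 × 1.043 × 3.795 × 67.48 × 0.7210 × 0.8324 = 251.7 m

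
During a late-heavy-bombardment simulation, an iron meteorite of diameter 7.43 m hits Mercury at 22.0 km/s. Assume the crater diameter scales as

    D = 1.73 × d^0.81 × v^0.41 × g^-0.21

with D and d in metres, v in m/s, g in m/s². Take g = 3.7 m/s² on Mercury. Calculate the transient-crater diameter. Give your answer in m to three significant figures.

D ≈ 402 m

In SI units: v = 22000 m/s.
d^0.81 = 7.43^0.81 = 5.076
v^0.41 = 22000^0.41 = 60.31
g^-0.21 = 3.7^-0.21 = 0.7598
D = 1.73 × 5.076 × 60.31 × 0.7598 = 402.4 m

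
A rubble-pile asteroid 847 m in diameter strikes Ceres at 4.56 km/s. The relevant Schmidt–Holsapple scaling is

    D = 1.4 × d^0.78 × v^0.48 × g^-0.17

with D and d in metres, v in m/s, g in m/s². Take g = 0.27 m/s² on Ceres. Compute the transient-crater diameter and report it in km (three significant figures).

D ≈ 19.2 km

In SI units: v = 4560 m/s.
d^0.78 = 847^0.78 = 192.2
v^0.48 = 4560^0.48 = 57.06
g^-0.17 = 0.27^-0.17 = 1.249
D = 1.4 × 192.2 × 57.06 × 1.249 = 19177 m
   = 19.18 km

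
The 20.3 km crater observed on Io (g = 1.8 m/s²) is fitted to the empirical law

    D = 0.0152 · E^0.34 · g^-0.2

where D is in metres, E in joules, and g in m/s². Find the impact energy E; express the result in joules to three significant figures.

Rearranging: E = [D / (0.0152 · g^-0.2)]^(1/0.34).
D = 20300 m.
g^-0.2 = 1.8^-0.2 = 0.8891
D / (0.0152 × 0.8891) = 20300 / (0.01351) = 1.503 × 10^6
E = (1.503 × 10^6)^2.9412 = 1.471 × 10^18 J

E ≈ 1.47 × 10^18 J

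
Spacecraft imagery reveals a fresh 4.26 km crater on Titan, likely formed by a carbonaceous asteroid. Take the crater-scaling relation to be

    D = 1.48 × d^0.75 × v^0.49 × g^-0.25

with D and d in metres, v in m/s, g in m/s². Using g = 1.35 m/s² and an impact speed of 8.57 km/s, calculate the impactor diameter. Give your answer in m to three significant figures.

d ≈ 122 m

Rearranging for d: d = [D / (1.48 · 8570^0.49 · 1.35^-0.25)]^(1/0.75).
D = 4260 m.
8570^0.49 = 84.56
1.35^-0.25 = 0.9277
Denominator = 1.48 × 84.56 × 0.9277 = 116.1
D / 116.1 = 4260 / 116.1 = 36.69
d = 36.69^(1/0.75) = 36.69^1.3333 = 121.9 m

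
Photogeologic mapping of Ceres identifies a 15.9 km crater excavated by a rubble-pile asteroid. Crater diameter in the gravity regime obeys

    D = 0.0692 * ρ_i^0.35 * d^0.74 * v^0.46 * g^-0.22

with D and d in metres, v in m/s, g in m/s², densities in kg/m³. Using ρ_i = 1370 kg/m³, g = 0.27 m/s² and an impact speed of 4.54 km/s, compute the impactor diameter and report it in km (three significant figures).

d ≈ 2.08 km

Rearranging for d: d = [D / (0.0692 · 1370^0.35 · 4540^0.46 · 0.27^-0.22)]^(1/0.74).
D = 15900 m.
1370^0.35 = 12.53
4540^0.46 = 48.11
0.27^-0.22 = 1.334
Denominator = 0.0692 × 12.53 × 48.11 × 1.334 = 55.65
D / 55.65 = 15900 / 55.65 = 285.7
d = 285.7^(1/0.74) = 285.7^1.3514 = 2084 m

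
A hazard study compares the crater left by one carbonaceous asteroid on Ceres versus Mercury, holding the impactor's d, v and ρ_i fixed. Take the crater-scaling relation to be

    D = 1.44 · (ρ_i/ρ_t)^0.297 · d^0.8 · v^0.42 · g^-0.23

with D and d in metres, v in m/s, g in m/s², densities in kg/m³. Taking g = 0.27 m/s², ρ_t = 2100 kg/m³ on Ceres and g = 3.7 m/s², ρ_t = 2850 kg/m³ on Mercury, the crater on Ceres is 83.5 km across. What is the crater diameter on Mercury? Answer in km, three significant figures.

D ≈ 41.8 km

The impactor-only factors (d, v, ρ_i) cancel in the ratio, leaving D_Mercury/D_Ceres = (g_Mercury/g_Ceres)^-0.23 · (ρ_t,Ceres/ρ_t,Mercury)^0.297.
(3.7/0.27)^-0.23 = 13.70^-0.23 = 0.5477
(2100/2850)^0.297 = 0.7368^0.297 = 0.9133
Ratio = 0.5477 × 0.9133 = 0.5002
D_Mercury = 0.5002 × 83.5 km = 41.8 km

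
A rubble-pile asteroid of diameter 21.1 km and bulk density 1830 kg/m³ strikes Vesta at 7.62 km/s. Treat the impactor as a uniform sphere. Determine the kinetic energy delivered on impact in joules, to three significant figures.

d = 21100 m; v = 7620 m/s.
Mass m = (π/6) ρ d³ = (π/6) × 1830 × (21100)³ = 9.001 × 10^15 kg
E = ½ m v² = 0.5 × 9.001 × 10^15 × (7620)² = 2.613 × 10^23 J

E ≈ 2.61 × 10^23 J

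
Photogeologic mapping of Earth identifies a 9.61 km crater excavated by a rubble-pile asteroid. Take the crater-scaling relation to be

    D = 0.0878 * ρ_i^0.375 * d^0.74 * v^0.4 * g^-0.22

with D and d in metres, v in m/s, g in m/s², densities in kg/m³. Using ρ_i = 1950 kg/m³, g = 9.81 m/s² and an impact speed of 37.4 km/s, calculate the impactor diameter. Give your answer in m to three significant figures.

d ≈ 924 m

Rearranging for d: d = [D / (0.0878 · 1950^0.375 · 37400^0.4 · 9.81^-0.22)]^(1/0.74).
D = 9610 m.
1950^0.375 = 17.13
37400^0.4 = 67.48
9.81^-0.22 = 0.6051
Denominator = 0.0878 × 17.13 × 67.48 × 0.6051 = 61.41
D / 61.41 = 9610 / 61.41 = 156.5
d = 156.5^(1/0.74) = 156.5^1.3514 = 924.0 m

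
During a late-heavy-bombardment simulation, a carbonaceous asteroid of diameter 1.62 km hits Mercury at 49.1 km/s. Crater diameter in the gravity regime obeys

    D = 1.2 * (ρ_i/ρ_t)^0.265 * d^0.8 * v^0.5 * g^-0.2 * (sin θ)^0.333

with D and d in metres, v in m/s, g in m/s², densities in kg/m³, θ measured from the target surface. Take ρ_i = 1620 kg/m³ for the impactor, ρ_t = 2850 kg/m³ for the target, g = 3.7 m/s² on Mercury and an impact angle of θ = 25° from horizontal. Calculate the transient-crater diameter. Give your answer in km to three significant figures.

D ≈ 48.9 km

In SI units: d = 1620 m, v = 49100 m/s.
(ρ_i/ρ_t)^0.265 = (1620/2850)^0.265 = 0.8610
d^0.8 = 1620^0.8 = 369.5
v^0.5 = 49100^0.5 = 221.6
g^-0.2 = 3.7^-0.2 = 0.7698
(sin 25°)^0.333 = 0.4226^0.333 = 0.7506
D = 1.2 × 0.8610 × 369.5 × 221.6 × 0.7698 × 0.7506 = 48883 m
   = 48.88 km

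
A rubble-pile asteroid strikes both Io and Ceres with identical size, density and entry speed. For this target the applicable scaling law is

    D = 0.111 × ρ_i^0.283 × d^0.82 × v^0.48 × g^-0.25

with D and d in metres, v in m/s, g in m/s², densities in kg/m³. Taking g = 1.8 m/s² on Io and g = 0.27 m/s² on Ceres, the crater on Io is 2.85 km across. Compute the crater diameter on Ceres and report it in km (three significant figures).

All impactor-dependent factors cancel in the ratio, leaving D_Ceres/D_Io = (g_Ceres/g_Io)^-0.25.
(0.27/1.8)^-0.25 = 0.1500^-0.25 = 1.607
D_Ceres = 1.607 × 2.85 km = 4.58 km

D ≈ 4.58 km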